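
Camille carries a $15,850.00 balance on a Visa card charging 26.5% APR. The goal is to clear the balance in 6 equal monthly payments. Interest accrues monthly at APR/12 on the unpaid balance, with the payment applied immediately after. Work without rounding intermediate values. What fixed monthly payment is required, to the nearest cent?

$2,849.56

Monthly rate r = 26.5%/12 = 2.20833% = 0.0220833.
Level-payment amortization: P = B₀·r / (1 − (1+r)^(−n)) = 15850.00·0.0220833 / (1 − 1.02208^(−6)).
Denominator 1 − (1+r)^(−6) = 0.12283325.
P = 350.021 / 0.12283325 ≈ 2849.56.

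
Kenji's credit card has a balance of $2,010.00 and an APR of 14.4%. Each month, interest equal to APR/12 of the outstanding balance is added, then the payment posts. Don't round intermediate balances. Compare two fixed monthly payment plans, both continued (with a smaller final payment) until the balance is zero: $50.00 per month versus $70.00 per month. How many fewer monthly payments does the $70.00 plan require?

Monthly rate r = 14.4%/12 = 1.2% = 0.012.
At $50.00/mo: n = ⌈−ln(1 − rB₀/P)/ln(1+r)⌉ = 56 payments (last $10.45); total interest = total paid − $2,010.00 = $750.45.
At $70.00/mo: 36 payments (last $29.24); total interest $469.24.
Payments saved = 56 − 36 = 20.

20 fewer payments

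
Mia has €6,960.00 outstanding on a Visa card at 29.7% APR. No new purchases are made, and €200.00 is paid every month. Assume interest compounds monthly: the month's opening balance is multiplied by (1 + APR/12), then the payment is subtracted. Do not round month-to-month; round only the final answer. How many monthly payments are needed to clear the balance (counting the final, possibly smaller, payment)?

81 payments

Monthly rate r = 29.7%/12 = 2.475% = 0.02475.
Recurrence: B ← B·(1+r) − €200.00.
Month 1: interest €172.26; balance after payment €6,932.26.
Month 2: interest €171.57; balance after payment €6,903.83.
Closed form: n = −ln(1 − rB₀/P)/ln(1+r) = −ln(0.1387)/ln(1.02475) ≈ 80.800, so the balance reaches zero during payment 81.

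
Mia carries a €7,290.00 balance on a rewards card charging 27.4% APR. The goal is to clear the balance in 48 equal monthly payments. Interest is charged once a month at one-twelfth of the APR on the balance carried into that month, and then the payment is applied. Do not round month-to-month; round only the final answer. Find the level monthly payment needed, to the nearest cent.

Monthly rate r = 27.4%/12 = 2.28333% = 0.0228333.
Level-payment amortization: P = B₀·r / (1 − (1+r)^(−n)) = 7290.00·0.0228333 / (1 − 1.02283^(−48)).
Denominator 1 − (1+r)^(−48) = 0.661650062.
P = 166.455 / 0.661650062 ≈ 251.58.

€251.58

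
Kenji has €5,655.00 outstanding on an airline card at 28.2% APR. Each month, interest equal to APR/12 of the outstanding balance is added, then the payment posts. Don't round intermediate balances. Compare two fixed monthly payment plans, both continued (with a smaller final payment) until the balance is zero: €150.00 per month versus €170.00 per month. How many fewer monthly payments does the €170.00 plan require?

28 fewer payments

Monthly rate r = 28.2%/12 = 2.35% = 0.0235.
At €150.00/mo: n = ⌈−ln(1 − rB₀/P)/ln(1+r)⌉ = 94 payments (last €70.84); total interest = total paid − €5,655.00 = €8,365.84.
At €170.00/mo: 66 payments (last €89.42); total interest €5,484.42.
Payments saved = 94 − 66 = 28.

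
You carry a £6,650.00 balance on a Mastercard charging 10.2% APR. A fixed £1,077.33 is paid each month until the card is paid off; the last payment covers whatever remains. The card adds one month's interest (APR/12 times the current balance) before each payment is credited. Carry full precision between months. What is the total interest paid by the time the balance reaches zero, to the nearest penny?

Monthly rate r = 10.2%/12 = 0.85% = 0.0085.
Payoff takes n = ⌈−ln(1 − rB₀/P)/ln(1+r)⌉ = ⌈6.367⌉ = 7 payments; the last is £396.88.
Total paid = 6·£1,077.33 + £396.88 = £6,860.86.
Total interest = total paid − principal = £6,860.86 − £6,650.00 = £210.86.

£210.86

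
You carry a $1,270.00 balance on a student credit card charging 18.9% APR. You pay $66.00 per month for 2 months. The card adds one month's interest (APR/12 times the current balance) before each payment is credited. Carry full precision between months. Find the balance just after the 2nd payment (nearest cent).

Monthly rate r = 18.9%/12 = 1.575% = 0.01575.
Each month: B ← B·(1+r) − $66.00.
Month 1: interest $20.00; balance after payment $1,224.00.
Month 2: interest $19.28; balance after payment $1,177.28.

$1,177.28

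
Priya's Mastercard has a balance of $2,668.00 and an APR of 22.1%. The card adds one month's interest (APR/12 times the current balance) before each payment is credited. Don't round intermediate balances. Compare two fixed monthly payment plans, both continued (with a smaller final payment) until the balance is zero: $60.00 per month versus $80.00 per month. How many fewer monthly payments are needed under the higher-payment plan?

Monthly rate r = 22.1%/12 = 1.84167% = 0.0184167.
At $60.00/mo: n = ⌈−ln(1 − rB₀/P)/ln(1+r)⌉ = 94 payments (last $38.56); total interest = total paid − $2,668.00 = $2,950.56.
At $80.00/mo: 53 payments (last $15.33); total interest $1,507.33.
Payments saved = 94 − 53 = 41.

41 fewer payments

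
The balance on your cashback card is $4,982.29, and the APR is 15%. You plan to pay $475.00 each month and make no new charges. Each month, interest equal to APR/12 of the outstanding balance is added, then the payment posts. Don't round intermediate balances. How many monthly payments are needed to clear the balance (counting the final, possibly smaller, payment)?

12 months

Monthly rate r = 15%/12 = 1.25% = 0.0125.
Recurrence: B ← B·(1+r) − $475.00.
Month 1: interest $62.28; balance after payment $4,569.57.
Month 2: interest $57.12; balance after payment $4,151.69.
Closed form: n = −ln(1 − rB₀/P)/ln(1+r) = −ln(0.86889)/ln(1.0125) ≈ 11.313, so the balance reaches zero during payment 12.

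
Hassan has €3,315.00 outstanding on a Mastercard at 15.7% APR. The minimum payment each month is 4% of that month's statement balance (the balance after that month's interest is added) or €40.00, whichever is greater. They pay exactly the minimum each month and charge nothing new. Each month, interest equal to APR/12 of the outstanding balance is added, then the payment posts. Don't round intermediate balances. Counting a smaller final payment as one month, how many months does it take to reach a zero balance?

Monthly rate r = 15.7%/12 = 1.30833% = 0.0130833.
While 4% of the post-interest balance exceeds €40.00, each month B ← (B·(1+r))·(1 − 0.04), i.e. B shrinks by the factor (1+r)·0.96 = 0.97256.
This holds for months 1–44. Entering month 45 the balance is €974.55; 4% of the post-interest balance is now below €40.00, so the flat €40.00 minimum applies from here.
From month 45 a fixed €40.00 at rate r clears €974.55 in 30 more payments. Total: 44 + 30 = 74 months.

74 months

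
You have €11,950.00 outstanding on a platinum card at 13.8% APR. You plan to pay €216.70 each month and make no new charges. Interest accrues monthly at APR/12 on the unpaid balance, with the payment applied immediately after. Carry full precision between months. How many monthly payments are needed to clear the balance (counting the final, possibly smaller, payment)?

Monthly rate r = 13.8%/12 = 1.15% = 0.0115.
Recurrence: B ← B·(1+r) − €216.70.
Month 1: interest €137.43; balance after payment €11,870.72.
Month 2: interest €136.51; balance after payment €11,790.54.
Closed form: n = −ln(1 − rB₀/P)/ln(1+r) = −ln(0.36583)/ln(1.0115) ≈ 87.945, so the balance reaches zero during payment 88.

88 months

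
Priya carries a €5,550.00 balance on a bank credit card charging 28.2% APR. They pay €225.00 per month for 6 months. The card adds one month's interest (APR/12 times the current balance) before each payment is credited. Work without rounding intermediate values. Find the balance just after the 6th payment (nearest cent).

€4,948.15

Monthly rate r = 28.2%/12 = 2.35% = 0.0235.
Each month: B ← B·(1+r) − €225.00.
Month 1: interest €130.43; balance after payment €5,455.43.
Month 2: interest €128.20; balance after payment €5,358.63.
Month 3: interest €125.93; balance after payment €5,259.56.
Month 4: interest €123.60; balance after payment €5,158.15.
Month 5: interest €121.22; balance after payment €5,054.37.
Month 6: interest €118.78; balance after payment €4,948.15.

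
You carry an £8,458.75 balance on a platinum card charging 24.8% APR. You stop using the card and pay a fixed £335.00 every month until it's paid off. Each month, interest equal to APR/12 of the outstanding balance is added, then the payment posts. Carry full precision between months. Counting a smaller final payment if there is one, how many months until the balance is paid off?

37 payments

Monthly rate r = 24.8%/12 = 2.06667% = 0.0206667.
Recurrence: B ← B·(1+r) − £335.00.
Month 1: interest £174.81; balance after payment £8,298.56.
Month 2: interest £171.50; balance after payment £8,135.07.
Closed form: n = −ln(1 − rB₀/P)/ln(1+r) = −ln(0.47817)/ln(1.02067) ≈ 36.067, so the balance reaches zero during payment 37.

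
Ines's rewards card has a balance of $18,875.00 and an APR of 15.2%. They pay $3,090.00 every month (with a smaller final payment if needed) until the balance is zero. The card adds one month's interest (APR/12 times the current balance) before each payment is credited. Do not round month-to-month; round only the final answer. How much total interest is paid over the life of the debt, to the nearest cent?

Monthly rate r = 15.2%/12 = 1.26667% = 0.0126667.
Payoff takes n = ⌈−ln(1 − rB₀/P)/ln(1+r)⌉ = ⌈6.398⌉ = 7 payments; the last is $1,234.03.
Total paid = 6·$3,090.00 + $1,234.03 = $19,774.03.
Total interest = total paid − principal = $19,774.03 − $18,875.00 = $899.03.

$899.03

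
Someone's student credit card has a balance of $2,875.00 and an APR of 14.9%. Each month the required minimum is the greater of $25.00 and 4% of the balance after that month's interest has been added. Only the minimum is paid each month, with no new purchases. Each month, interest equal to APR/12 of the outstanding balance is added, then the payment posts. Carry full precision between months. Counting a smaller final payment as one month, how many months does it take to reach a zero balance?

Monthly rate r = 14.9%/12 = 1.24167% = 0.0124167.
While 4% of the post-interest balance exceeds $25.00, each month B ← (B·(1+r))·(1 − 0.04), i.e. B shrinks by the factor (1+r)·0.96 = 0.97192.
This holds for months 1–55. Entering month 56 the balance is $600.23; 4% of the post-interest balance is now below $25.00, so the flat $25.00 minimum applies from here.
From month 56 a fixed $25.00 at rate r clears $600.23 in 29 more payments. Total: 55 + 29 = 84 months.

84 months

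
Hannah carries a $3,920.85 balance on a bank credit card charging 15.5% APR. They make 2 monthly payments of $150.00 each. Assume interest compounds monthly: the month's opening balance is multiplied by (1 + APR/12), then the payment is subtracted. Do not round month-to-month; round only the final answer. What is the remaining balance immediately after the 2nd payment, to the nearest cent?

$3,720.86

Monthly rate r = 15.5%/12 = 1.29167% = 0.0129167.
Each month: B ← B·(1+r) − $150.00.
Month 1: interest $50.64; balance after payment $3,821.49.
Month 2: interest $49.36; balance after payment $3,720.86.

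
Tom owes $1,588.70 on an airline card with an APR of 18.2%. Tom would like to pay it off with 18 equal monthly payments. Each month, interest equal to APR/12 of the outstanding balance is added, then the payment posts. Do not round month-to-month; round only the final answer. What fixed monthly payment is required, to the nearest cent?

$101.52

Monthly rate r = 18.2%/12 = 1.51667% = 0.0151667.
Level-payment amortization: P = B₀·r / (1 − (1+r)^(−n)) = 1588.70·0.0151667 / (1 − 1.01517^(−18)).
Denominator 1 − (1+r)^(−18) = 0.237345713.
P = 24.0953 / 0.237345713 ≈ 101.52.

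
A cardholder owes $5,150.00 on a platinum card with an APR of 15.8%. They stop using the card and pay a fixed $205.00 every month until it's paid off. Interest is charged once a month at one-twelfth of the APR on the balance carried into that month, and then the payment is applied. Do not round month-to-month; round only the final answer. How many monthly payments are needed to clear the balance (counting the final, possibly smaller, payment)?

Monthly rate r = 15.8%/12 = 1.31667% = 0.0131667.
Recurrence: B ← B·(1+r) − $205.00.
Month 1: interest $67.81; balance after payment $5,012.81.
Month 2: interest $66.00; balance after payment $4,873.81.
Closed form: n = −ln(1 − rB₀/P)/ln(1+r) = −ln(0.66923)/ln(1.01317) ≈ 30.704, so the balance reaches zero during payment 31.

31 months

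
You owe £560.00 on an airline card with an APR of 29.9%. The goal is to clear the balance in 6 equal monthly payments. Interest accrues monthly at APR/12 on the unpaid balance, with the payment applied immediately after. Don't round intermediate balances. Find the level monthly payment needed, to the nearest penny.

£101.64

Monthly rate r = 29.9%/12 = 2.49167% = 0.0249167.
Level-payment amortization: P = B₀·r / (1 − (1+r)^(−n)) = 560.00·0.0249167 / (1 − 1.02492^(−6)).
Denominator 1 − (1+r)^(−6) = 0.137282382.
P = 13.9533 / 0.137282382 ≈ 101.64.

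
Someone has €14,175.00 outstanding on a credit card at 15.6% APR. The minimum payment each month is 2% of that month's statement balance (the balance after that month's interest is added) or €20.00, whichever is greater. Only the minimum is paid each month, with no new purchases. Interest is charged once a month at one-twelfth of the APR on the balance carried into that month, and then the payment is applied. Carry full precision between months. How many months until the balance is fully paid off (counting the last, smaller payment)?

446 months

Monthly rate r = 15.6%/12 = 1.3% = 0.013.
While 2% of the post-interest balance exceeds €20.00, each month B ← (B·(1+r))·(1 − 0.02), i.e. B shrinks by the factor (1+r)·0.98 = 0.99274.
This holds for months 1–366. Entering month 367 the balance is €984.74; 2% of the post-interest balance is now below €20.00, so the flat €20.00 minimum applies from here.
From month 367 a fixed €20.00 at rate r clears €984.74 in 80 more payments. Total: 366 + 80 = 446 months.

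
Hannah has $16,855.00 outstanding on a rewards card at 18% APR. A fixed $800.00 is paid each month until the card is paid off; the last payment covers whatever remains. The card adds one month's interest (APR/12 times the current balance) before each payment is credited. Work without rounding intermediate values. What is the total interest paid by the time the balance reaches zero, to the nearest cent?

$3,556.34

Monthly rate r = 18%/12 = 1.5% = 0.015.
Payoff takes n = ⌈−ln(1 − rB₀/P)/ln(1+r)⌉ = ⌈25.512⌉ = 26 payments; the last is $411.34.
Total paid = 25·$800.00 + $411.34 = $20,411.34.
Total interest = total paid − principal = $20,411.34 − $16,855.00 = $3,556.34.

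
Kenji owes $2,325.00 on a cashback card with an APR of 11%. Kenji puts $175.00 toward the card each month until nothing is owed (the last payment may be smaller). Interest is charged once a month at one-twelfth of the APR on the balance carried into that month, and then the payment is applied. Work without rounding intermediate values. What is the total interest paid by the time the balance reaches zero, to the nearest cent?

Monthly rate r = 11%/12 = 0.916667% = 0.00916667.
Payoff takes n = ⌈−ln(1 − rB₀/P)/ln(1+r)⌉ = ⌈14.232⌉ = 15 payments; the last is $40.72.
Total paid = 14·$175.00 + $40.72 = $2,490.72.
Total interest = total paid − principal = $2,490.72 − $2,325.00 = $165.72.

$165.72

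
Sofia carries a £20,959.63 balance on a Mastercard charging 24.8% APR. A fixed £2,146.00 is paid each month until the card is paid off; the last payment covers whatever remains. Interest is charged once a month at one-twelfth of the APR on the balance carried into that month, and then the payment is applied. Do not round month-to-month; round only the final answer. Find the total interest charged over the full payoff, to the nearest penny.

£2,693.00

Monthly rate r = 24.8%/12 = 2.06667% = 0.0206667.
Payoff takes n = ⌈−ln(1 − rB₀/P)/ln(1+r)⌉ = ⌈11.022⌉ = 12 payments; the last is £46.63.
Total paid = 11·£2,146.00 + £46.63 = £23,652.63.
Total interest = total paid − principal = £23,652.63 − £20,959.63 = £2,693.00.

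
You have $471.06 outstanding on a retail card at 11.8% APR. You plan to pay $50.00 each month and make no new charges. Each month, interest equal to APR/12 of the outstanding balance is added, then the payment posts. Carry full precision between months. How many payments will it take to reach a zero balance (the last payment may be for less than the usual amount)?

Monthly rate r = 11.8%/12 = 0.983333% = 0.00983333.
Recurrence: B ← B·(1+r) − $50.00.
Month 1: interest $4.63; balance after payment $425.69.
Month 2: interest $4.19; balance after payment $379.88.
Closed form: n = −ln(1 − rB₀/P)/ln(1+r) = −ln(0.90736)/ln(1.00983) ≈ 9.935, so the balance reaches zero during payment 10.

10 payments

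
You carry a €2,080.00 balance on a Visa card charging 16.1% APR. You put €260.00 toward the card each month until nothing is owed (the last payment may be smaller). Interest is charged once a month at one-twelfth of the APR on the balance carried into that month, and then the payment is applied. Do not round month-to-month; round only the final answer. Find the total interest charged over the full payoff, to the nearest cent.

Monthly rate r = 16.1%/12 = 1.34167% = 0.0134167.
Payoff takes n = ⌈−ln(1 − rB₀/P)/ln(1+r)⌉ = ⌈8.519⌉ = 9 payments; the last is €135.48.
Total paid = 8·€260.00 + €135.48 = €2,215.48.
Total interest = total paid − principal = €2,215.48 − €2,080.00 = €135.48.

€135.48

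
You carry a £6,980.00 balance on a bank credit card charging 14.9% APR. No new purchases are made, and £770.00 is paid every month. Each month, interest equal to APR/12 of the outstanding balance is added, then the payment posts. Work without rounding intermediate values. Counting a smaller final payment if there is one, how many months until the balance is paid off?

10 payments

Monthly rate r = 14.9%/12 = 1.24167% = 0.0124167.
Recurrence: B ← B·(1+r) − £770.00.
Month 1: interest £86.67; balance after payment £6,296.67.
Month 2: interest £78.18; balance after payment £5,604.85.
Closed form: n = −ln(1 − rB₀/P)/ln(1+r) = −ln(0.88744)/ln(1.01242) ≈ 9.677, so the balance reaches zero during payment 10.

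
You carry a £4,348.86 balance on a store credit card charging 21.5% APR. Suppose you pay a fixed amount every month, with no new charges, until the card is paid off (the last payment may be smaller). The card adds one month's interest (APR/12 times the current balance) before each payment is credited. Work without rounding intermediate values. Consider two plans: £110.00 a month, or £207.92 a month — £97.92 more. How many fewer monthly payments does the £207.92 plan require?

43 fewer payments

Monthly rate r = 21.5%/12 = 1.79167% = 0.0179167.
At £110.00/mo: n = ⌈−ln(1 − rB₀/P)/ln(1+r)⌉ = 70 payments (last £42.67); total interest = total paid − £4,348.86 = £3,283.81.
At £207.92/mo: 27 payments (last £92.80); total interest £1,149.86.
Payments saved = 70 − 27 = 43.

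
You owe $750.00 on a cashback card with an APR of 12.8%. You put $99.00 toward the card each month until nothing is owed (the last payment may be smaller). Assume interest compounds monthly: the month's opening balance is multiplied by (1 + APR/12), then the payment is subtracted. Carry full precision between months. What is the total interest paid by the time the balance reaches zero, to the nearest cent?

$36.23

Monthly rate r = 12.8%/12 = 1.06667% = 0.0106667.
Payoff takes n = ⌈−ln(1 − rB₀/P)/ln(1+r)⌉ = ⌈7.941⌉ = 8 payments; the last is $93.23.
Total paid = 7·$99.00 + $93.23 = $786.23.
Total interest = total paid − principal = $786.23 − $750.00 = $36.23.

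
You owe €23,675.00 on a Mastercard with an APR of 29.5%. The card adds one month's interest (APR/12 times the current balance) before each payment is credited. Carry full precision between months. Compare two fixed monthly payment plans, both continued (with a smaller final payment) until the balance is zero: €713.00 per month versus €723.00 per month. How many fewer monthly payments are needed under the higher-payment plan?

Monthly rate r = 29.5%/12 = 2.45833% = 0.0245833.
At €713.00/mo: n = ⌈−ln(1 − rB₀/P)/ln(1+r)⌉ = 70 payments (last €548.43); total interest = total paid − €23,675.00 = €26,070.43.
At €723.00/mo: 68 payments (last €226.93); total interest €24,992.93.
Payments saved = 70 − 68 = 2.

2 fewer payments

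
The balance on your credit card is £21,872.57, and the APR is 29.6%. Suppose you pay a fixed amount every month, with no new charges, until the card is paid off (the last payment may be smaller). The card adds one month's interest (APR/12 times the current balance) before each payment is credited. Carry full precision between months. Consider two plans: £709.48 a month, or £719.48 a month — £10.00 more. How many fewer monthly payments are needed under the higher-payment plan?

Monthly rate r = 29.6%/12 = 2.46667% = 0.0246667.
At £709.48/mo: n = ⌈−ln(1 − rB₀/P)/ln(1+r)⌉ = 59 payments (last £458.59); total interest = total paid − £21,872.57 = £19,735.86.
At £719.48/mo: 57 payments (last £628.15); total interest £19,046.46.
Payments saved = 59 − 57 = 2.

2 fewer payments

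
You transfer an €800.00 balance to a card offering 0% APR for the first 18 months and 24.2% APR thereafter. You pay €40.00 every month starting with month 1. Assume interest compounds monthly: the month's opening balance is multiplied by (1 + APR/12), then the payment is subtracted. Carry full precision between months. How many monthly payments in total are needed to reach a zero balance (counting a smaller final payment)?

Promo months 1–18 at r₀ = 0%/12 = 0; months 19+ at r₁ = 24.2%/12 = 0.0201667.
After month 18 (no interest yet): B = €800.00 − 18·€40.00 = €80.00.
Then at r₁ with €40.00/mo: n₂ = −ln(1 − r₁·B/P)/ln(1+r₁) ≈ 2.06 → 3 more payments.

21 payments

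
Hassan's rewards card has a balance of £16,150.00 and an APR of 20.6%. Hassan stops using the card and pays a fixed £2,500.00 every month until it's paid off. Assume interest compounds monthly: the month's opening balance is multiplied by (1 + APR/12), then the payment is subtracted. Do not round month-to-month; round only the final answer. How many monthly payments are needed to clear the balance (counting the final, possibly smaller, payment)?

7 months

Monthly rate r = 20.6%/12 = 1.71667% = 0.0171667.
Recurrence: B ← B·(1+r) − £2,500.00.
Month 1: interest £277.24; balance after payment £13,927.24.
Month 2: interest £239.08; balance after payment £11,666.33.
Closed form: n = −ln(1 − rB₀/P)/ln(1+r) = −ln(0.8891)/ln(1.01717) ≈ 6.906, so the balance reaches zero during payment 7.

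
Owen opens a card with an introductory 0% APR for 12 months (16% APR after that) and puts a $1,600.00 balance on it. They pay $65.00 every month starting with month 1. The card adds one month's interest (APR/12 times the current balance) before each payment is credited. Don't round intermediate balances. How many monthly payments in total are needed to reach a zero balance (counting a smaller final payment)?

Promo months 1–12 at r₀ = 0%/12 = 0; months 13+ at r₁ = 16%/12 = 0.0133333.
After month 12 (no interest yet): B = $1,600.00 − 12·$65.00 = $820.00.
Then at r₁ with $65.00/mo: n₂ = −ln(1 − r₁·B/P)/ln(1+r₁) ≈ 13.90 → 14 more payments.

26 payments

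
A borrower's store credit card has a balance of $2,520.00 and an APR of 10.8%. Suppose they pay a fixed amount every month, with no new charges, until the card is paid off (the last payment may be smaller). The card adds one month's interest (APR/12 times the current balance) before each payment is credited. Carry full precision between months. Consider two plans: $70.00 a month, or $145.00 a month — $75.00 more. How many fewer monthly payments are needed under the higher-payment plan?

Monthly rate r = 10.8%/12 = 0.9% = 0.009.
At $70.00/mo: n = ⌈−ln(1 − rB₀/P)/ln(1+r)⌉ = 44 payments (last $49.23); total interest = total paid − $2,520.00 = $539.23.
At $145.00/mo: 19 payments (last $142.71); total interest $232.71.
Payments saved = 44 − 19 = 25.

25 fewer payments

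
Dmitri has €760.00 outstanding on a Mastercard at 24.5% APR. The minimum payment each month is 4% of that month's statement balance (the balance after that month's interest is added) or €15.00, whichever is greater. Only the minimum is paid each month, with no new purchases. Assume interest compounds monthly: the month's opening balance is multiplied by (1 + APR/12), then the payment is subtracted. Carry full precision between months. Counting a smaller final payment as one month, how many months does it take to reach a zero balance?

Monthly rate r = 24.5%/12 = 2.04167% = 0.0204167.
While 4% of the post-interest balance exceeds €15.00, each month B ← (B·(1+r))·(1 − 0.04), i.e. B shrinks by the factor (1+r)·0.96 = 0.9796.
This holds for months 1–36. Entering month 37 the balance is €361.88; 4% of the post-interest balance is now below €15.00, so the flat €15.00 minimum applies from here.
From month 37 a fixed €15.00 at rate r clears €361.88 in 34 more payments. Total: 36 + 34 = 70 months.

70 months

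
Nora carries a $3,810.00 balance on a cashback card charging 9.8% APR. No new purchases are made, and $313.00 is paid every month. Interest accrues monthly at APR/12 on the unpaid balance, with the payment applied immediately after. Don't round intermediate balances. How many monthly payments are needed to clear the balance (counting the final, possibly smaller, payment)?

Monthly rate r = 9.8%/12 = 0.816667% = 0.00816667.
Recurrence: B ← B·(1+r) − $313.00.
Month 1: interest $31.12; balance after payment $3,528.11.
Month 2: interest $28.81; balance after payment $3,243.93.
Closed form: n = −ln(1 − rB₀/P)/ln(1+r) = −ln(0.90059)/ln(1.00817) ≈ 12.873, so the balance reaches zero during payment 13.

13 payments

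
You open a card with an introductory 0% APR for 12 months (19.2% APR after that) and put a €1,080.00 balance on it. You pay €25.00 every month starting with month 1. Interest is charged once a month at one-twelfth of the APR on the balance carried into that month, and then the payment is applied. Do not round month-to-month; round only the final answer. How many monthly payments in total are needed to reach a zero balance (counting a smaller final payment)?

Promo months 1–12 at r₀ = 0%/12 = 0; months 13+ at r₁ = 19.2%/12 = 0.016.
After month 12 (no interest yet): B = €1,080.00 − 12·€25.00 = €780.00.
Then at r₁ with €25.00/mo: n₂ = −ln(1 − r₁·B/P)/ln(1+r₁) ≈ 43.57 → 44 more payments.

56 months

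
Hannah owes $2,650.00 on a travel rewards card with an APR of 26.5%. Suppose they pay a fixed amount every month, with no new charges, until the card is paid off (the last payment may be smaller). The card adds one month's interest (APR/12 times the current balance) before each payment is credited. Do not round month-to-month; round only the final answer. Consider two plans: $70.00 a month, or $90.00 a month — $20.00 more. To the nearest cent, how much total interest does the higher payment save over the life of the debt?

Monthly rate r = 26.5%/12 = 2.20833% = 0.0220833.
At $70.00/mo: n = ⌈−ln(1 − rB₀/P)/ln(1+r)⌉ = 83 payments (last $54.08); total interest = total paid − $2,650.00 = $3,144.08.
At $90.00/mo: 49 payments (last $8.40); total interest $1,678.40.
Interest saved = $3,144.08 − $1,678.40 = $1,465.68.

$1,465.68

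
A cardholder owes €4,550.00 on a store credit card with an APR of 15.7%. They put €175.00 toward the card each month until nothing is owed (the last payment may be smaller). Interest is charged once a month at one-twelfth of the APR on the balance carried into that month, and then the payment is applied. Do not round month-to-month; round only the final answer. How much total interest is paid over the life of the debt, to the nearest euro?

Monthly rate r = 15.7%/12 = 1.30833% = 0.0130833.
Payoff takes n = ⌈−ln(1 − rB₀/P)/ln(1+r)⌉ = ⌈31.986⌉ = 32 payments; the last is €172.54.
Total paid = 31·€175.00 + €172.54 = €5,597.54.
Total interest = total paid − principal = €5,597.54 − €4,550.00 = €1,047.54.

€1,048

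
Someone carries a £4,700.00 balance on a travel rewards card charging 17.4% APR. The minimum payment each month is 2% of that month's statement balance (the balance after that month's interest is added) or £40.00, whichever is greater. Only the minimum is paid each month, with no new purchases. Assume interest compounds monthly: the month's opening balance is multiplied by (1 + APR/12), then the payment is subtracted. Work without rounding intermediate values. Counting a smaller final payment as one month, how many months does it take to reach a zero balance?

237 months

Monthly rate r = 17.4%/12 = 1.45% = 0.0145.
While 2% of the post-interest balance exceeds £40.00, each month B ← (B·(1+r))·(1 − 0.02), i.e. B shrinks by the factor (1+r)·0.98 = 0.99421.
This holds for months 1–150. Entering month 151 the balance is £1,967.06; 2% of the post-interest balance is now below £40.00, so the flat £40.00 minimum applies from here.
From month 151 a fixed £40.00 at rate r clears £1,967.06 in 87 more payments. Total: 150 + 87 = 237 months.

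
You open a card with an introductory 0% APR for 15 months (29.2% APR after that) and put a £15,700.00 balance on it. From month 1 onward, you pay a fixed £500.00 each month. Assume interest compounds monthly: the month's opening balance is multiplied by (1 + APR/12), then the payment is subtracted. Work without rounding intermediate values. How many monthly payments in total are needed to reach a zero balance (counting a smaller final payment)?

Promo months 1–15 at r₀ = 0%/12 = 0; months 16+ at r₁ = 29.2%/12 = 0.0243333.
After month 15 (no interest yet): B = £15,700.00 − 15·£500.00 = £8,200.00.
Then at r₁ with £500.00/mo: n₂ = −ln(1 − r₁·B/P)/ln(1+r₁) ≈ 21.18 → 22 more payments.

37 months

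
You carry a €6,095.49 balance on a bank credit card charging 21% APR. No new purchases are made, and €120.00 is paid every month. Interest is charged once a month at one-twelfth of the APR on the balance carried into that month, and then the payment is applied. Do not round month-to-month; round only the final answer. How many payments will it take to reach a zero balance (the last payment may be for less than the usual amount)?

Monthly rate r = 21%/12 = 1.75% = 0.0175.
Recurrence: B ← B·(1+r) − €120.00.
Month 1: interest €106.67; balance after payment €6,082.16.
Month 2: interest €106.44; balance after payment €6,068.60.
Closed form: n = −ln(1 − rB₀/P)/ln(1+r) = −ln(0.11107)/ln(1.0175) ≈ 126.670, so the balance reaches zero during payment 127.

127 months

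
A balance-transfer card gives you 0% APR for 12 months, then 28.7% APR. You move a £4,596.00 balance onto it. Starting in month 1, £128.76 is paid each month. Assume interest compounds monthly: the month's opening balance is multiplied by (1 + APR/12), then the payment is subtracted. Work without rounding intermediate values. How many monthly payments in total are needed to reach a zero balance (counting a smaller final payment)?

Promo months 1–12 at r₀ = 0%/12 = 0; months 13+ at r₁ = 28.7%/12 = 0.0239167.
After month 12 (no interest yet): B = £4,596.00 − 12·£128.76 = £3,050.88.
Then at r₁ with £128.76/mo: n₂ = −ln(1 − r₁·B/P)/ln(1+r₁) ≈ 35.38 → 36 more payments.

48 payments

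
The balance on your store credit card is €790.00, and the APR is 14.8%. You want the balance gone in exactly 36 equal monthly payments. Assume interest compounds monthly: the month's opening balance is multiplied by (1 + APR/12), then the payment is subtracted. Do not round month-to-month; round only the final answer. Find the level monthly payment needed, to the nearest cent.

€27.31

Monthly rate r = 14.8%/12 = 1.23333% = 0.0123333.
Level-payment amortization: P = B₀·r / (1 − (1+r)^(−n)) = 790.00·0.0123333 / (1 − 1.01233^(−36)).
Denominator 1 − (1+r)^(−36) = 0.356790188.
P = 9.74333 / 0.356790188 ≈ 27.31.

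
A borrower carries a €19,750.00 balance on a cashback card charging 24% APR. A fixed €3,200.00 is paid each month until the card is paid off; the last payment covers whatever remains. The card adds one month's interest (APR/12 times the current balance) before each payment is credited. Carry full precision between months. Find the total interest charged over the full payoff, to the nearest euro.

Monthly rate r = 24%/12 = 2% = 0.02.
Payoff takes n = ⌈−ln(1 − rB₀/P)/ln(1+r)⌉ = ⌈6.653⌉ = 7 payments; the last is €2,096.84.
Total paid = 6·€3,200.00 + €2,096.84 = €21,296.84.
Total interest = total paid − principal = €21,296.84 − €19,750.00 = €1,546.84.

€1,547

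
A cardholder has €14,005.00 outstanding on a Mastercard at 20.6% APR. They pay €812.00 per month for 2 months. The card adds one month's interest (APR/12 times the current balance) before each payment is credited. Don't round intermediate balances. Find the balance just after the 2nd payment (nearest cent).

€12,852.03

Monthly rate r = 20.6%/12 = 1.71667% = 0.0171667.
Each month: B ← B·(1+r) − €812.00.
Month 1: interest €240.42; balance after payment €13,433.42.
Month 2: interest €230.61; balance after payment €12,852.03.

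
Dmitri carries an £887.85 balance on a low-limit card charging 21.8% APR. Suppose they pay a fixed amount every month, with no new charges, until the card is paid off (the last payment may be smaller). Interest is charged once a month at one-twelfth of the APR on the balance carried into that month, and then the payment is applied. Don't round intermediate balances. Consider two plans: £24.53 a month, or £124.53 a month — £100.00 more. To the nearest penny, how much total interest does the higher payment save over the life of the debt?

Monthly rate r = 21.8%/12 = 1.81667% = 0.0181667.
At £24.53/mo: n = ⌈−ln(1 − rB₀/P)/ln(1+r)⌉ = 60 payments (last £12.81); total interest = total paid − £887.85 = £572.23.
At £124.53/mo: 8 payments (last £87.98); total interest £71.84.
Interest saved = £572.23 − £71.84 = £500.39.

£500.39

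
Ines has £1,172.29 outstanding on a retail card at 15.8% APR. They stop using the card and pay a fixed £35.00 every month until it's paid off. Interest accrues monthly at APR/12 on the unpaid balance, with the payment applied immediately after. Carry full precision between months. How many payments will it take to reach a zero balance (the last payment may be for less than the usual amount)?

45 payments

Monthly rate r = 15.8%/12 = 1.31667% = 0.0131667.
Recurrence: B ← B·(1+r) − £35.00.
Month 1: interest £15.44; balance after payment £1,152.73.
Month 2: interest £15.18; balance after payment £1,132.90.
Closed form: n = −ln(1 − rB₀/P)/ln(1+r) = −ln(0.559)/ln(1.01317) ≈ 44.463, so the balance reaches zero during payment 45.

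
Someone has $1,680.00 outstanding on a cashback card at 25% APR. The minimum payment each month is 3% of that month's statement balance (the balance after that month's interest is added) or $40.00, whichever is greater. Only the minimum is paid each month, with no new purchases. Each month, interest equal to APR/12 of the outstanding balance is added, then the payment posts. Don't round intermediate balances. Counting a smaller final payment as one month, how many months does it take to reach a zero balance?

Monthly rate r = 25%/12 = 2.08333% = 0.0208333.
While 3% of the post-interest balance exceeds $40.00, each month B ← (B·(1+r))·(1 − 0.03), i.e. B shrinks by the factor (1+r)·0.97 = 0.99021.
This holds for months 1–26. Entering month 27 the balance is $1,300.77; 3% of the post-interest balance is now below $40.00, so the flat $40.00 minimum applies from here.
From month 27 a fixed $40.00 at rate r clears $1,300.77 in 55 more payments. Total: 26 + 55 = 81 months.

81 months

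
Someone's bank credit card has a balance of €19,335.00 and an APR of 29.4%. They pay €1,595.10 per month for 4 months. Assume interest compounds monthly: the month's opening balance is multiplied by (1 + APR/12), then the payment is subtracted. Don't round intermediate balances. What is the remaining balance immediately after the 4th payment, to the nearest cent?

€14,681.88

Monthly rate r = 29.4%/12 = 2.45% = 0.0245.
Each month: B ← B·(1+r) − €1,595.10.
Month 1: interest €473.71; balance after payment €18,213.61.
Month 2: interest €446.23; balance after payment €17,064.74.
Month 3: interest €418.09; balance after payment €15,887.73.
Month 4: interest €389.25; balance after payment €14,681.88.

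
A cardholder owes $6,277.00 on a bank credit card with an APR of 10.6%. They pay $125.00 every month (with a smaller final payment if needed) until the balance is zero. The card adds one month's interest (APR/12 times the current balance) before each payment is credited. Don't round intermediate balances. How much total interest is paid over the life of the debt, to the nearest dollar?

$2,055

Monthly rate r = 10.6%/12 = 0.883333% = 0.00883333.
Payoff takes n = ⌈−ln(1 − rB₀/P)/ln(1+r)⌉ = ⌈66.657⌉ = 67 payments; the last is $82.31.
Total paid = 66·$125.00 + $82.31 = $8,332.31.
Total interest = total paid − principal = $8,332.31 − $6,277.00 = $2,055.31.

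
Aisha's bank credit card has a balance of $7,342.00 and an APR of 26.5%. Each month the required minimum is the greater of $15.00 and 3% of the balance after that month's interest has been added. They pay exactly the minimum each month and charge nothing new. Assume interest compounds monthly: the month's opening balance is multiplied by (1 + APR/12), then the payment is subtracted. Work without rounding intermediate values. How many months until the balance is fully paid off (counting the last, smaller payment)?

Monthly rate r = 26.5%/12 = 2.20833% = 0.0220833.
While 3% of the post-interest balance exceeds $15.00, each month B ← (B·(1+r))·(1 − 0.03), i.e. B shrinks by the factor (1+r)·0.97 = 0.99142.
This holds for months 1–315. Entering month 316 the balance is $486.52; 3% of the post-interest balance is now below $15.00, so the flat $15.00 minimum applies from here.
From month 316 a fixed $15.00 at rate r clears $486.52 in 58 more payments. Total: 315 + 58 = 373 months.

373 months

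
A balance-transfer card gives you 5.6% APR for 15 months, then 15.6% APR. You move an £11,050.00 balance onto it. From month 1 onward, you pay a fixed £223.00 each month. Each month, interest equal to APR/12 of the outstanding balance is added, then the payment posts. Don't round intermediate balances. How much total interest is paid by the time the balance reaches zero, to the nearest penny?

£3,895.53

Promo months 1–15 at r₀ = 5.6%/12 = 0.00466667; months 16+ at r₁ = 15.6%/12 = 0.013.
After month 15: iterate B ← B·(1+r₀) − £223.00 for 15 months → £8,392.77.
Then at r₁ with £223.00/mo: n₂ = −ln(1 − r₁·B/P)/ln(1+r₁) ≈ 52.02 → 53 more payments.
Total paid = 67·£223.00 + £4.53 = £14,945.53; interest = £14,945.53 − £11,050.00 = £3,895.53.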